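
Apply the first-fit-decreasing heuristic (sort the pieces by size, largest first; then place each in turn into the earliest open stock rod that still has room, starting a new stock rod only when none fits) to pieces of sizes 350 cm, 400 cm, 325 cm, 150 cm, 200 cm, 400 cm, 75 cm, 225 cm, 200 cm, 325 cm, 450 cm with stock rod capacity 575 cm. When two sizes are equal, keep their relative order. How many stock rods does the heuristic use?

Sorted descending: 450, 400, 400, 350, 325, 325, 225, 200, 200, 150, 75.
  450 → stock rod 1 (new)  [load 450/575]
  400 → stock rod 2 (new)  [load 400/575]
  400 → stock rod 3 (new)  [load 400/575]
  350 → stock rod 4 (new)  [load 350/575]
  325 → stock rod 5 (new)  [load 325/575]
  325 → stock rod 6 (new)  [load 325/575]
  225 → stock rod 4  [load 575/575]
  200 → stock rod 5  [load 525/575]
  200 → stock rod 6  [load 525/575]
  150 → stock rod 2  [load 550/575]
  75 → stock rod 1  [load 525/575]
6 stock rods opened.

6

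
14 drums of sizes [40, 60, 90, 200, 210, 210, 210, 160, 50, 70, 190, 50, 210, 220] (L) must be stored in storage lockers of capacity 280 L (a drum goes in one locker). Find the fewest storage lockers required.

8

Total = 220 + 210 + 210 + 210 + 210 + 200 + 190 + 160 + 90 + 70 + 60 + 50 + 50 + 40 = 1970 L.
Lower bound: ⌈1970/280⌉ = 8 storage lockers.
A packing using 8 storage lockers:
  locker 1: 220 + 60 = 280
  locker 2: 210 + 70 = 280
  locker 3: 210 + 50 = 260
  locker 4: 210 + 50 = 260
  locker 5: 210 + 40 = 250
  locker 6: 200 = 200
  locker 7: 190 + 90 = 280
  locker 8: 160 = 160
This matches the lower bound, so 8 is optimal.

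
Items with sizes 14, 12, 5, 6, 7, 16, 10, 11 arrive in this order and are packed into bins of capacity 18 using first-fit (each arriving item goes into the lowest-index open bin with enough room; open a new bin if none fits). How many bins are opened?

6

  14 → bin 1 (new)  [load 14/18]
  12 → bin 2 (new)  [load 12/18]
  5 → bin 2  [load 17/18]
  6 → bin 3 (new)  [load 6/18]
  7 → bin 3  [load 13/18]
  16 → bin 4 (new)  [load 16/18]
  10 → bin 5 (new)  [load 10/18]
  11 → bin 6 (new)  [load 11/18]
6 bins opened.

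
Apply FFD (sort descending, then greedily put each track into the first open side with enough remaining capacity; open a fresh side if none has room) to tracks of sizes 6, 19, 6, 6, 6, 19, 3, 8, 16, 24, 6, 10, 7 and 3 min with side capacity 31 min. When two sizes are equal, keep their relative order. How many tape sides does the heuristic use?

5

Sorted descending: 24, 19, 19, 16, 10, 8, 7, 6, 6, 6, 6, 6, 3, 3.
  24 → side 1 (new)  [load 24/31]
  19 → side 2 (new)  [load 19/31]
  19 → side 3 (new)  [load 19/31]
  16 → side 4 (new)  [load 16/31]
  10 → side 2  [load 29/31]
  8 → side 3  [load 27/31]
  7 → side 1  [load 31/31]
  6 → side 4  [load 22/31]
  6 → side 4  [load 28/31]
  6 → side 5 (new)  [load 6/31]
  6 → side 5  [load 12/31]
  6 → side 5  [load 18/31]
  3 → side 3  [load 30/31]
  3 → side 4  [load 31/31]
5 tape sides opened.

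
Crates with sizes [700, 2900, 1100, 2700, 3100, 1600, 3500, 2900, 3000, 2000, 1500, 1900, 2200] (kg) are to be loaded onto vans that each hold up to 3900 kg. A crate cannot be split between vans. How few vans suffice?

Total = 3500 + 3100 + 3000 + 2900 + 2900 + 2700 + 2200 + 2000 + 1900 + 1600 + 1500 + 1100 + 700 = 29100 kg.
Lower bound: ⌈29100/3900⌉ = 8 vans.
A packing using 9 vans:
  van 1: 3500 = 3500
  van 2: 3100 + 700 = 3800
  van 3: 3000 = 3000
  van 4: 2900 = 2900
  van 5: 2900 = 2900
  van 6: 2700 + 1100 = 3800
  van 7: 2200 + 1600 = 3800
  van 8: 2000 + 1900 = 3900
  van 9: 1500 = 1500
No arrangement into 8 vans stays within capacity, so 9 is optimal.

9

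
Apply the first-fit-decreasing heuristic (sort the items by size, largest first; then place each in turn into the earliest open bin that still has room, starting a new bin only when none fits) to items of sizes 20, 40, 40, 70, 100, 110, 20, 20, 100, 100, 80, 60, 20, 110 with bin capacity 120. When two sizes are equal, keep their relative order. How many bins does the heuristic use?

Sorted descending: 110, 110, 100, 100, 100, 80, 70, 60, 40, 40, 20, 20, 20, 20.
  110 → bin 1 (new)  [load 110/120]
  110 → bin 2 (new)  [load 110/120]
  100 → bin 3 (new)  [load 100/120]
  100 → bin 4 (new)  [load 100/120]
  100 → bin 5 (new)  [load 100/120]
  80 → bin 6 (new)  [load 80/120]
  70 → bin 7 (new)  [load 70/120]
  60 → bin 8 (new)  [load 60/120]
  40 → bin 6  [load 120/120]
  40 → bin 7  [load 110/120]
  20 → bin 3  [load 120/120]
  20 → bin 4  [load 120/120]
  20 → bin 5  [load 120/120]
  20 → bin 8  [load 80/120]
8 bins opened.

8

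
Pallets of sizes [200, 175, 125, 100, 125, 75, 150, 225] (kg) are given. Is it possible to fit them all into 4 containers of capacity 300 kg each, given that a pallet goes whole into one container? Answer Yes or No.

Yes

A valid assignment using 4 containers:
  container 1: 225 + 75 = 300
  container 2: 200 + 100 = 300
  container 3: 175 + 125 = 300
  container 4: 150 + 125 = 275
Every load is within 300 kg, so 4 containers suffice.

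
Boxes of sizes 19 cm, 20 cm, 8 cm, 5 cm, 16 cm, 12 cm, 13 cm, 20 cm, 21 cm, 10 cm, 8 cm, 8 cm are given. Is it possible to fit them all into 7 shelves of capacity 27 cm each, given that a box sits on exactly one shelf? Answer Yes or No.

A valid assignment using 7 shelves:
  shelf 1: 21 + 5 = 26
  shelf 2: 20 = 20
  shelf 3: 20 = 20
  shelf 4: 19 + 8 = 27
  shelf 5: 16 + 10 = 26
  shelf 6: 13 + 12 = 25
  shelf 7: 8 + 8 = 16
Every load is within 27 cm, so 7 shelves suffice.

Yes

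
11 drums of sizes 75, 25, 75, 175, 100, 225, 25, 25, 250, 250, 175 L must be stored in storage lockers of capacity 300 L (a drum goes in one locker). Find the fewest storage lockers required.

Total = 250 + 250 + 225 + 175 + 175 + 100 + 75 + 75 + 25 + 25 + 25 = 1400 L.
Lower bound: ⌈1400/300⌉ = 5 storage lockers.
A packing using 5 storage lockers:
  locker 1: 250 + 25 + 25 = 300
  locker 2: 250 + 25 = 275
  locker 3: 225 + 75 = 300
  locker 4: 175 + 100 = 275
  locker 5: 175 + 75 = 250
This matches the lower bound, so 5 is optimal.

5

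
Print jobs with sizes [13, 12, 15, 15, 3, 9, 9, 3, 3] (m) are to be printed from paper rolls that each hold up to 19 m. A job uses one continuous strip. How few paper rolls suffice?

5

Total = 15 + 15 + 13 + 12 + 9 + 9 + 3 + 3 + 3 = 82 m.
Lower bound: ⌈82/19⌉ = 5 paper rolls.
A packing using 5 paper rolls:
  roll 1: 15 + 3 = 18
  roll 2: 15 + 3 = 18
  roll 3: 13 + 3 = 16
  roll 4: 12 = 12
  roll 5: 9 + 9 = 18
This matches the lower bound, so 5 is optimal.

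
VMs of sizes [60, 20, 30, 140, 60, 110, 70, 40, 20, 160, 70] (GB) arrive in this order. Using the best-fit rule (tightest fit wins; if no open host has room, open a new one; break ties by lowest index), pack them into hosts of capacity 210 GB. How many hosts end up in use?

5

  60 → host 1 (new)  [load 60/210]
  20 → host 1  [load 80/210]
  30 → host 1  [load 110/210]
  140 → host 2 (new)  [load 140/210]
  60 → host 2  [load 200/210]
  110 → host 3 (new)  [load 110/210]
  70 → host 1  [load 180/210]
  40 → host 3  [load 150/210]
  20 → host 1  [load 200/210]
  160 → host 4 (new)  [load 160/210]
  70 → host 5 (new)  [load 70/210]
5 hosts opened.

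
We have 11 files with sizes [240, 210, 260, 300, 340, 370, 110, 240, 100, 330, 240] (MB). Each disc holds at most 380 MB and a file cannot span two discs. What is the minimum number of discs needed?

9

Total = 370 + 340 + 330 + 300 + 260 + 240 + 240 + 240 + 210 + 110 + 100 = 2740 MB.
Lower bound: ⌈2740/380⌉ = 8 discs.
Also, 9 files each exceed 190 MB, and no two of those can share a disc, so at least 9 discs are needed.
A packing using 9 discs:
  disc 1: 370 = 370
  disc 2: 340 = 340
  disc 3: 330 = 330
  disc 4: 300 = 300
  disc 5: 260 + 110 = 370
  disc 6: 240 + 100 = 340
  disc 7: 240 = 240
  disc 8: 240 = 240
  disc 9: 210 = 210
This matches the lower bound, so 9 is optimal.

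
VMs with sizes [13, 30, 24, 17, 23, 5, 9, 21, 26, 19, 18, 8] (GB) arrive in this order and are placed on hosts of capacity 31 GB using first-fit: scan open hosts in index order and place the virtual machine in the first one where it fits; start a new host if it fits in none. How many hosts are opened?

  13 → host 1 (new)  [load 13/31]
  30 → host 2 (new)  [load 30/31]
  24 → host 3 (new)  [load 24/31]
  17 → host 1  [load 30/31]
  23 → host 4 (new)  [load 23/31]
  5 → host 3  [load 29/31]
  9 → host 5 (new)  [load 9/31]
  21 → host 5  [load 30/31]
  26 → host 6 (new)  [load 26/31]
  19 → host 7 (new)  [load 19/31]
  18 → host 8 (new)  [load 18/31]
  8 → host 4  [load 31/31]
8 hosts opened.

8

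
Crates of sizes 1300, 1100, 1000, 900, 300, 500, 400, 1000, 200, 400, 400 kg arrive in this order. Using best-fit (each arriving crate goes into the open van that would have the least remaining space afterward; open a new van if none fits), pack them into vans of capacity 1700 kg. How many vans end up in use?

  1300 → van 1 (new)  [load 1300/1700]
  1100 → van 2 (new)  [load 1100/1700]
  1000 → van 3 (new)  [load 1000/1700]
  900 → van 4 (new)  [load 900/1700]
  300 → van 1  [load 1600/1700]
  500 → van 2  [load 1600/1700]
  400 → van 3  [load 1400/1700]
  1000 → van 5 (new)  [load 1000/1700]
  200 → van 3  [load 1600/1700]
  400 → van 5  [load 1400/1700]
  400 → van 4  [load 1300/1700]
5 vans opened.

5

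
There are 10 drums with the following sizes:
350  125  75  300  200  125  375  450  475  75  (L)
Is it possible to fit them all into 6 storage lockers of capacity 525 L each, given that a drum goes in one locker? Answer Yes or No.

Yes

A valid assignment using 6 storage lockers:
  locker 1: 475 = 475
  locker 2: 450 + 75 = 525
  locker 3: 375 + 125 = 500
  locker 4: 350 + 125 = 475
  locker 5: 300 + 200 = 500
  locker 6: 75 = 75
Every load is within 525 L, so 6 storage lockers suffice.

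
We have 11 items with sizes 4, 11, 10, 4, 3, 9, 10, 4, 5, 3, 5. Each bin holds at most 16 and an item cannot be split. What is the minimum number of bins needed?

5

Total = 11 + 10 + 10 + 9 + 5 + 5 + 4 + 4 + 4 + 3 + 3 = 68.
Lower bound: ⌈68/16⌉ = 5 bins.
A packing using 5 bins:
  bin 1: 11 + 5 = 16
  bin 2: 10 + 5 = 15
  bin 3: 10 + 4 = 14
  bin 4: 9 + 4 + 3 = 16
  bin 5: 4 + 3 = 7
This matches the lower bound, so 5 is optimal.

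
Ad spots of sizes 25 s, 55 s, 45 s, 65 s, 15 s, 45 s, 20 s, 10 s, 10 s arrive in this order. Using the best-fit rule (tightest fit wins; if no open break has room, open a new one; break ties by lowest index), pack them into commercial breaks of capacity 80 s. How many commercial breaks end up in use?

4

  25 → break 1 (new)  [load 25/80]
  55 → break 1  [load 80/80]
  45 → break 2 (new)  [load 45/80]
  65 → break 3 (new)  [load 65/80]
  15 → break 3  [load 80/80]
  45 → break 4 (new)  [load 45/80]
  20 → break 2  [load 65/80]
  10 → break 2  [load 75/80]
  10 → break 4  [load 55/80]
4 commercial breaks opened.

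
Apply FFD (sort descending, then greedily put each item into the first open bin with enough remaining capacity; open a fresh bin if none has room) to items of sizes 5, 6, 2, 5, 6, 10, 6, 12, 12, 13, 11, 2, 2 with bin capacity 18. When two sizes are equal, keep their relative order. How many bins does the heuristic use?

6

Sorted descending: 13, 12, 12, 11, 10, 6, 6, 6, 5, 5, 2, 2, 2.
  13 → bin 1 (new)  [load 13/18]
  12 → bin 2 (new)  [load 12/18]
  12 → bin 3 (new)  [load 12/18]
  11 → bin 4 (new)  [load 11/18]
  10 → bin 5 (new)  [load 10/18]
  6 → bin 2  [load 18/18]
  6 → bin 3  [load 18/18]
  6 → bin 4  [load 17/18]
  5 → bin 1  [load 18/18]
  5 → bin 5  [load 15/18]
  2 → bin 5  [load 17/18]
  2 → bin 6 (new)  [load 2/18]
  2 → bin 6  [load 4/18]
6 bins opened.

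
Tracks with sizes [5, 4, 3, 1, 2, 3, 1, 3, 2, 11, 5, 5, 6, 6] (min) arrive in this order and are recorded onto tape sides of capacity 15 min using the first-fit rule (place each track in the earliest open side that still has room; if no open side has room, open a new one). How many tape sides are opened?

5

  5 → side 1 (new)  [load 5/15]
  4 → side 1  [load 9/15]
  3 → side 1  [load 12/15]
  1 → side 1  [load 13/15]
  2 → side 1  [load 15/15]
  3 → side 2 (new)  [load 3/15]
  1 → side 2  [load 4/15]
  3 → side 2  [load 7/15]
  2 → side 2  [load 9/15]
  11 → side 3 (new)  [load 11/15]
  5 → side 2  [load 14/15]
  5 → side 4 (new)  [load 5/15]
  6 → side 4  [load 11/15]
  6 → side 5 (new)  [load 6/15]
5 tape sides opened.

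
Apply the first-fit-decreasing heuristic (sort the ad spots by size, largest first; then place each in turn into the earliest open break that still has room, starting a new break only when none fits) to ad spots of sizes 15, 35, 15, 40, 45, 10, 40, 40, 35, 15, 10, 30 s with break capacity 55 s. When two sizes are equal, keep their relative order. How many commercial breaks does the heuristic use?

Sorted descending: 45, 40, 40, 40, 35, 35, 30, 15, 15, 15, 10, 10.
  45 → break 1 (new)  [load 45/55]
  40 → break 2 (new)  [load 40/55]
  40 → break 3 (new)  [load 40/55]
  40 → break 4 (new)  [load 40/55]
  35 → break 5 (new)  [load 35/55]
  35 → break 6 (new)  [load 35/55]
  30 → break 7 (new)  [load 30/55]
  15 → break 2  [load 55/55]
  15 → break 3  [load 55/55]
  15 → break 4  [load 55/55]
  10 → break 1  [load 55/55]
  10 → break 5  [load 45/55]
7 commercial breaks opened.

7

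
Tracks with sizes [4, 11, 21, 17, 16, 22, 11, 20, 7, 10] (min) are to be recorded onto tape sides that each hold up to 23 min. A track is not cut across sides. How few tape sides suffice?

Total = 22 + 21 + 20 + 17 + 16 + 11 + 11 + 10 + 7 + 4 = 139 min.
Lower bound: ⌈139/23⌉ = 7 tape sides.
A packing using 7 tape sides:
  side 1: 22 = 22
  side 2: 21 = 21
  side 3: 20 = 20
  side 4: 17 + 4 = 21
  side 5: 16 + 7 = 23
  side 6: 11 + 11 = 22
  side 7: 10 = 10
This matches the lower bound, so 7 is optimal.

7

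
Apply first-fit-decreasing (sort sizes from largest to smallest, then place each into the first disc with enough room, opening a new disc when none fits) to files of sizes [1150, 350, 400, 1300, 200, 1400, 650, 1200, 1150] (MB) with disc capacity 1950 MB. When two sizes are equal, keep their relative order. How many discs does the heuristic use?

5

Sorted descending: 1400, 1300, 1200, 1150, 1150, 650, 400, 350, 200.
  1400 → disc 1 (new)  [load 1400/1950]
  1300 → disc 2 (new)  [load 1300/1950]
  1200 → disc 3 (new)  [load 1200/1950]
  1150 → disc 4 (new)  [load 1150/1950]
  1150 → disc 5 (new)  [load 1150/1950]
  650 → disc 2  [load 1950/1950]
  400 → disc 1  [load 1800/1950]
  350 → disc 3  [load 1550/1950]
  200 → disc 3  [load 1750/1950]
5 discs opened.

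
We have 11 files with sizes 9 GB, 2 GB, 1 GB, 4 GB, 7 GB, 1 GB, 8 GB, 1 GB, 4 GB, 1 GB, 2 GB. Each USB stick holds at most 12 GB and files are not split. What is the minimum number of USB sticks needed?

Total = 9 + 8 + 7 + 4 + 4 + 2 + 2 + 1 + 1 + 1 + 1 = 40 GB.
Lower bound: ⌈40/12⌉ = 4 USB sticks.
A packing using 4 USB sticks:
  USB stick 1: 9 + 2 + 1 = 12
  USB stick 2: 8 + 4 = 12
  USB stick 3: 7 + 4 + 1 = 12
  USB stick 4: 2 + 1 + 1 = 4
This matches the lower bound, so 4 is optimal.

4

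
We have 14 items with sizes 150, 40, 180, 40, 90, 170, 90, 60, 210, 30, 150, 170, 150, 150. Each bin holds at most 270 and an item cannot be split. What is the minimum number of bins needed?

8

Total = 210 + 180 + 170 + 170 + 150 + 150 + 150 + 150 + 90 + 90 + 60 + 40 + 40 + 30 = 1680.
Lower bound: ⌈1680/270⌉ = 7 bins.
Also, 8 items each exceed 135, and no two of those can share a bin, so at least 8 bins are needed.
A packing using 8 bins:
  bin 1: 210 + 60 = 270
  bin 2: 180 + 90 = 270
  bin 3: 170 + 90 = 260
  bin 4: 170 + 40 + 40 = 250
  bin 5: 150 + 30 = 180
  bin 6: 150 = 150
  bin 7: 150 = 150
  bin 8: 150 = 150
This matches the lower bound, so 8 is optimal.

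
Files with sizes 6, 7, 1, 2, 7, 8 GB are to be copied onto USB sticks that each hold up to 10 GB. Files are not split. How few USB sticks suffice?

4

Total = 8 + 7 + 7 + 6 + 2 + 1 = 31 GB.
Lower bound: ⌈31/10⌉ = 4 USB sticks.
A packing using 4 USB sticks:
  USB stick 1: 8 + 2 = 10
  USB stick 2: 7 + 1 = 8
  USB stick 3: 7 = 7
  USB stick 4: 6 = 6
This matches the lower bound, so 4 is optimal.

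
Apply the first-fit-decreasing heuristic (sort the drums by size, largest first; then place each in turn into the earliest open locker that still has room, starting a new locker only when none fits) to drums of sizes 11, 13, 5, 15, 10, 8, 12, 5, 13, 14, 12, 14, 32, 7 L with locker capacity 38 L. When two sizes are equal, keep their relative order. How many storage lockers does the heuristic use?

5

Sorted descending: 32, 15, 14, 14, 13, 13, 12, 12, 11, 10, 8, 7, 5, 5.
  32 → locker 1 (new)  [load 32/38]
  15 → locker 2 (new)  [load 15/38]
  14 → locker 2  [load 29/38]
  14 → locker 3 (new)  [load 14/38]
  13 → locker 3  [load 27/38]
  13 → locker 4 (new)  [load 13/38]
  12 → locker 4  [load 25/38]
  12 → locker 4  [load 37/38]
  11 → locker 3  [load 38/38]
  10 → locker 5 (new)  [load 10/38]
  8 → locker 2  [load 37/38]
  7 → locker 5  [load 17/38]
  5 → locker 1  [load 37/38]
  5 → locker 5  [load 22/38]
5 storage lockers opened.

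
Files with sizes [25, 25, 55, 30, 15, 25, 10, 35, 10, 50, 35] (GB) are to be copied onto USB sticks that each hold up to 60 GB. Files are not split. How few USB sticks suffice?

6

Total = 55 + 50 + 35 + 35 + 30 + 25 + 25 + 25 + 15 + 10 + 10 = 315 GB.
Lower bound: ⌈315/60⌉ = 6 USB sticks.
A packing using 6 USB sticks:
  USB stick 1: 55 = 55
  USB stick 2: 50 + 10 = 60
  USB stick 3: 35 + 25 = 60
  USB stick 4: 35 + 25 = 60
  USB stick 5: 30 + 25 = 55
  USB stick 6: 15 + 10 = 25
This matches the lower bound, so 6 is optimal.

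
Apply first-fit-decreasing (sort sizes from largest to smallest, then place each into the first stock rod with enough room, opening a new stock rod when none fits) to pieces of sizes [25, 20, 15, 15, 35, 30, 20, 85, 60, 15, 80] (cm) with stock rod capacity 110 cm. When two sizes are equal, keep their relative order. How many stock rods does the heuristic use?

Sorted descending: 85, 80, 60, 35, 30, 25, 20, 20, 15, 15, 15.
  85 → stock rod 1 (new)  [load 85/110]
  80 → stock rod 2 (new)  [load 80/110]
  60 → stock rod 3 (new)  [load 60/110]
  35 → stock rod 3  [load 95/110]
  30 → stock rod 2  [load 110/110]
  25 → stock rod 1  [load 110/110]
  20 → stock rod 4 (new)  [load 20/110]
  20 → stock rod 4  [load 40/110]
  15 → stock rod 3  [load 110/110]
  15 → stock rod 4  [load 55/110]
  15 → stock rod 4  [load 70/110]
4 stock rods opened.

4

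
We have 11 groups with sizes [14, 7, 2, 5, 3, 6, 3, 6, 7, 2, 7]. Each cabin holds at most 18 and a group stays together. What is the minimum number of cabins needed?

4

Total = 14 + 7 + 7 + 7 + 6 + 6 + 5 + 3 + 3 + 2 + 2 = 62.
Lower bound: ⌈62/18⌉ = 4 cabins.
A packing using 4 cabins:
  cabin 1: 14 + 3 = 17
  cabin 2: 7 + 7 + 3 = 17
  cabin 3: 7 + 6 + 5 = 18
  cabin 4: 6 + 2 + 2 = 10
This matches the lower bound, so 4 is optimal.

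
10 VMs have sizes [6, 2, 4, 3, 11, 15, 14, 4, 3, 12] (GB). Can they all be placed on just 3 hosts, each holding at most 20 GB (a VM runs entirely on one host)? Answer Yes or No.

Total = 74 GB; ⌈74/20⌉ = 4.
At least 4 hosts are required, but only 3 are allowed.

No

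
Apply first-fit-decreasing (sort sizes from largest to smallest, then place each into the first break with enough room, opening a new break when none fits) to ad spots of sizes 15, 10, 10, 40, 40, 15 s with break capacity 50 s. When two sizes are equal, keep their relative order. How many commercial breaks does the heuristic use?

Sorted descending: 40, 40, 15, 15, 10, 10.
  40 → break 1 (new)  [load 40/50]
  40 → break 2 (new)  [load 40/50]
  15 → break 3 (new)  [load 15/50]
  15 → break 3  [load 30/50]
  10 → break 1  [load 50/50]
  10 → break 2  [load 50/50]
3 commercial breaks opened.

3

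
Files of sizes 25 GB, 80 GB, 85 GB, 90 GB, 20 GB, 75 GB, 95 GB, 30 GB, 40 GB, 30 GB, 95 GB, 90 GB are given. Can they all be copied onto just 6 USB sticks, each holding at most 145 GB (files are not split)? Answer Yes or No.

No

Total = 755 GB; ⌈755/145⌉ = 6.
7 files each exceed half the capacity and cannot share a USB stick, forcing at least 7 USB sticks.
At least 7 USB sticks are required, but only 6 are allowed.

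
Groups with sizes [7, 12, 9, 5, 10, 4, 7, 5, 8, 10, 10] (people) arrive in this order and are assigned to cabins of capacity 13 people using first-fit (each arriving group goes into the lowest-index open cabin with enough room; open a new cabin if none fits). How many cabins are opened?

8

  7 → cabin 1 (new)  [load 7/13]
  12 → cabin 2 (new)  [load 12/13]
  9 → cabin 3 (new)  [load 9/13]
  5 → cabin 1  [load 12/13]
  10 → cabin 4 (new)  [load 10/13]
  4 → cabin 3  [load 13/13]
  7 → cabin 5 (new)  [load 7/13]
  5 → cabin 5  [load 12/13]
  8 → cabin 6 (new)  [load 8/13]
  10 → cabin 7 (new)  [load 10/13]
  10 → cabin 8 (new)  [load 10/13]
8 cabins opened.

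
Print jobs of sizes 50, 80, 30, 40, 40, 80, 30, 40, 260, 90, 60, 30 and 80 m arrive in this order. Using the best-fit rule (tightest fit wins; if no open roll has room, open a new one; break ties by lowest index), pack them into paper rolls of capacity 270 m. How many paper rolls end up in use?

4

  50 → roll 1 (new)  [load 50/270]
  80 → roll 1  [load 130/270]
  30 → roll 1  [load 160/270]
  40 → roll 1  [load 200/270]
  40 → roll 1  [load 240/270]
  80 → roll 2 (new)  [load 80/270]
  30 → roll 1  [load 270/270]
  40 → roll 2  [load 120/270]
  260 → roll 3 (new)  [load 260/270]
  90 → roll 2  [load 210/270]
  60 → roll 2  [load 270/270]
  30 → roll 4 (new)  [load 30/270]
  80 → roll 4  [load 110/270]
4 paper rolls opened.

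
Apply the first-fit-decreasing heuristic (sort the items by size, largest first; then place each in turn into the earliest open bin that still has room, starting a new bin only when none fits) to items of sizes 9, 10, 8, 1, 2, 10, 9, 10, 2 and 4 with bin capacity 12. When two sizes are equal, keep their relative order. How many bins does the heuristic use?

Sorted descending: 10, 10, 10, 9, 9, 8, 4, 2, 2, 1.
  10 → bin 1 (new)  [load 10/12]
  10 → bin 2 (new)  [load 10/12]
  10 → bin 3 (new)  [load 10/12]
  9 → bin 4 (new)  [load 9/12]
  9 → bin 5 (new)  [load 9/12]
  8 → bin 6 (new)  [load 8/12]
  4 → bin 6  [load 12/12]
  2 → bin 1  [load 12/12]
  2 → bin 2  [load 12/12]
  1 → bin 3  [load 11/12]
6 bins opened.

6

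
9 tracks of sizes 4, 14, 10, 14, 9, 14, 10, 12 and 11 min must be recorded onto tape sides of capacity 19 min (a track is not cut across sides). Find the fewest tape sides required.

Total = 14 + 14 + 14 + 12 + 11 + 10 + 10 + 9 + 4 = 98 min.
Lower bound: ⌈98/19⌉ = 6 tape sides.
Also, 7 tracks each exceed 19/2 min, and no two of those can share a side, so at least 7 tape sides are needed.
A packing using 7 tape sides:
  side 1: 14 + 4 = 18
  side 2: 14 = 14
  side 3: 14 = 14
  side 4: 12 = 12
  side 5: 11 = 11
  side 6: 10 + 9 = 19
  side 7: 10 = 10
This matches the lower bound, so 7 is optimal.

7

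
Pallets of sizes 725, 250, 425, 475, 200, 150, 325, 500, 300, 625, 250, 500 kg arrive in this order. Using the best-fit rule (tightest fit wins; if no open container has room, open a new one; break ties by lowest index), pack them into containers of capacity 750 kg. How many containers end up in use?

8

  725 → container 1 (new)  [load 725/750]
  250 → container 2 (new)  [load 250/750]
  425 → container 2  [load 675/750]
  475 → container 3 (new)  [load 475/750]
  200 → container 3  [load 675/750]
  150 → container 4 (new)  [load 150/750]
  325 → container 4  [load 475/750]
  500 → container 5 (new)  [load 500/750]
  300 → container 6 (new)  [load 300/750]
  625 → container 7 (new)  [load 625/750]
  250 → container 5  [load 750/750]
  500 → container 8 (new)  [load 500/750]
8 containers opened.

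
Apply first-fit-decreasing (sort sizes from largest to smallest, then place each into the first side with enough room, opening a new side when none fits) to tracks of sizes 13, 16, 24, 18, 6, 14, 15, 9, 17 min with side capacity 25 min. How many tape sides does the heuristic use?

Sorted descending: 24, 18, 17, 16, 15, 14, 13, 9, 6.
  24 → side 1 (new)  [load 24/25]
  18 → side 2 (new)  [load 18/25]
  17 → side 3 (new)  [load 17/25]
  16 → side 4 (new)  [load 16/25]
  15 → side 5 (new)  [load 15/25]
  14 → side 6 (new)  [load 14/25]
  13 → side 7 (new)  [load 13/25]
  9 → side 4  [load 25/25]
  6 → side 2  [load 24/25]
7 tape sides opened.

7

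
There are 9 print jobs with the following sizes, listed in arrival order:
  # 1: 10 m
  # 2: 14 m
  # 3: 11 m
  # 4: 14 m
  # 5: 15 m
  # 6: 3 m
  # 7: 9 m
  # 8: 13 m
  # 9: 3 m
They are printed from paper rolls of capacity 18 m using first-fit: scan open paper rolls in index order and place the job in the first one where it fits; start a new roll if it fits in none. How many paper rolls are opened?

  10 → roll 1 (new)  [load 10/18]
  14 → roll 2 (new)  [load 14/18]
  11 → roll 3 (new)  [load 11/18]
  14 → roll 4 (new)  [load 14/18]
  15 → roll 5 (new)  [load 15/18]
  3 → roll 1  [load 13/18]
  9 → roll 6 (new)  [load 9/18]
  13 → roll 7 (new)  [load 13/18]
  3 → roll 1  [load 16/18]
7 paper rolls opened.

7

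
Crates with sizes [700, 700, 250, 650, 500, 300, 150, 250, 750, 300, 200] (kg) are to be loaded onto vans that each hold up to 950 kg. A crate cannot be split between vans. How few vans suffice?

5

Total = 750 + 700 + 700 + 650 + 500 + 300 + 300 + 250 + 250 + 200 + 150 = 4750 kg.
Lower bound: ⌈4750/950⌉ = 5 vans.
A packing using 5 vans:
  van 1: 750 + 200 = 950
  van 2: 700 + 250 = 950
  van 3: 700 + 250 = 950
  van 4: 650 + 300 = 950
  van 5: 500 + 300 + 150 = 950
This matches the lower bound, so 5 is optimal.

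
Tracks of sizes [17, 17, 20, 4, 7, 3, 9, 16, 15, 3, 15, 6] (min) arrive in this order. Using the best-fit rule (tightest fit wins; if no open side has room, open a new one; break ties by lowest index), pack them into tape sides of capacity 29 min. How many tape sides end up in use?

6

  17 → side 1 (new)  [load 17/29]
  17 → side 2 (new)  [load 17/29]
  20 → side 3 (new)  [load 20/29]
  4 → side 3  [load 24/29]
  7 → side 1  [load 24/29]
  3 → side 1  [load 27/29]
  9 → side 2  [load 26/29]
  16 → side 4 (new)  [load 16/29]
  15 → side 5 (new)  [load 15/29]
  3 → side 2  [load 29/29]
  15 → side 6 (new)  [load 15/29]
  6 → side 4  [load 22/29]
6 tape sides opened.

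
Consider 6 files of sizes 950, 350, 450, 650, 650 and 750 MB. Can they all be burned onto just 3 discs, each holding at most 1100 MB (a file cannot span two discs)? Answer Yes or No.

Total = 3800 MB; ⌈3800/1100⌉ = 4.
At least 4 discs are required, but only 3 are allowed.

No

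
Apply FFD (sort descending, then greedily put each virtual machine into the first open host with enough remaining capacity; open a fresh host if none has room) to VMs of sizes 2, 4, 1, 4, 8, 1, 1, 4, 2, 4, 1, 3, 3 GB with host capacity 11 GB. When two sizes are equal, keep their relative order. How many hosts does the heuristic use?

Sorted descending: 8, 4, 4, 4, 4, 3, 3, 2, 2, 1, 1, 1, 1.
  8 → host 1 (new)  [load 8/11]
  4 → host 2 (new)  [load 4/11]
  4 → host 2  [load 8/11]
  4 → host 3 (new)  [load 4/11]
  4 → host 3  [load 8/11]
  3 → host 1  [load 11/11]
  3 → host 2  [load 11/11]
  2 → host 3  [load 10/11]
  2 → host 4 (new)  [load 2/11]
  1 → host 3  [load 11/11]
  1 → host 4  [load 3/11]
  1 → host 4  [load 4/11]
  1 → host 4  [load 5/11]
4 hosts opened.

4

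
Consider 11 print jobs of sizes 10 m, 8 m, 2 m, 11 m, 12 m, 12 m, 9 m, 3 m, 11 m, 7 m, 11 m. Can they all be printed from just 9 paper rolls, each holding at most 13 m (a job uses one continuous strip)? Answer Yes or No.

Yes

A valid assignment using 9 paper rolls:
  roll 1: 12 = 12
  roll 2: 12 = 12
  roll 3: 11 + 2 = 13
  roll 4: 11 = 11
  roll 5: 11 = 11
  roll 6: 10 + 3 = 13
  roll 7: 9 = 9
  roll 8: 8 = 8
  roll 9: 7 = 7
Every load is within 13 m, so 9 paper rolls suffice.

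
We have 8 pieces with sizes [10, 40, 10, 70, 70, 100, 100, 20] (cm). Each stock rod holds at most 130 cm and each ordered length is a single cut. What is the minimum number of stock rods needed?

4

Total = 100 + 100 + 70 + 70 + 40 + 20 + 10 + 10 = 420 cm.
Lower bound: ⌈420/130⌉ = 4 stock rods.
A packing using 4 stock rods:
  stock rod 1: 100 + 20 + 10 = 130
  stock rod 2: 100 + 10 = 110
  stock rod 3: 70 + 40 = 110
  stock rod 4: 70 = 70
This matches the lower bound, so 4 is optimal.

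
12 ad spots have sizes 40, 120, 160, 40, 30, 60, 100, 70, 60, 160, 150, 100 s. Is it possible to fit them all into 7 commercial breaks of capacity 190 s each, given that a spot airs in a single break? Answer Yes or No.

Yes

A valid assignment using 7 commercial breaks:
  break 1: 160 + 30 = 190
  break 2: 160 = 160
  break 3: 150 + 40 = 190
  break 4: 120 + 70 = 190
  break 5: 100 + 60 = 160
  break 6: 100 + 60 = 160
  break 7: 40 = 40
Every load is within 190 s, so 7 commercial breaks suffice.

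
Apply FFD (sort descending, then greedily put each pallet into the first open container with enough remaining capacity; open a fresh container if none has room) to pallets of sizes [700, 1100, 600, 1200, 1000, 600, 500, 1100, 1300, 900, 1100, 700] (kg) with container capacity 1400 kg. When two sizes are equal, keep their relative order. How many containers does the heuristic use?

Sorted descending: 1300, 1200, 1100, 1100, 1100, 1000, 900, 700, 700, 600, 600, 500.
  1300 → container 1 (new)  [load 1300/1400]
  1200 → container 2 (new)  [load 1200/1400]
  1100 → container 3 (new)  [load 1100/1400]
  1100 → container 4 (new)  [load 1100/1400]
  1100 → container 5 (new)  [load 1100/1400]
  1000 → container 6 (new)  [load 1000/1400]
  900 → container 7 (new)  [load 900/1400]
  700 → container 8 (new)  [load 700/1400]
  700 → container 8  [load 1400/1400]
  600 → container 9 (new)  [load 600/1400]
  600 → container 9  [load 1200/1400]
  500 → container 7  [load 1400/1400]
9 containers opened.

9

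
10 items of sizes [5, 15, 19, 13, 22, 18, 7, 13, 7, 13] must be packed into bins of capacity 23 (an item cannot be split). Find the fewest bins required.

7

Total = 22 + 19 + 18 + 15 + 13 + 13 + 13 + 7 + 7 + 5 = 132.
Lower bound: ⌈132/23⌉ = 6 bins.
Also, 7 items each exceed 23/2, and no two of those can share a bin, so at least 7 bins are needed.
A packing using 7 bins:
  bin 1: 22 = 22
  bin 2: 19 = 19
  bin 3: 18 + 5 = 23
  bin 4: 15 + 7 = 22
  bin 5: 13 + 7 = 20
  bin 6: 13 = 13
  bin 7: 13 = 13
This matches the lower bound, so 7 is optimal.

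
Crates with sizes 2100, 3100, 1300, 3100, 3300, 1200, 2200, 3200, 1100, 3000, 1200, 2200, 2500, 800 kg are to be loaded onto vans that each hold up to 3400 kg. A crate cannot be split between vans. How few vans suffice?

10

Total = 3300 + 3200 + 3100 + 3100 + 3000 + 2500 + 2200 + 2200 + 2100 + 1300 + 1200 + 1200 + 1100 + 800 = 30300 kg.
Lower bound: ⌈30300/3400⌉ = 9 vans.
A packing using 10 vans:
  van 1: 3300 = 3300
  van 2: 3200 = 3200
  van 3: 3100 = 3100
  van 4: 3100 = 3100
  van 5: 3000 = 3000
  van 6: 2500 + 800 = 3300
  van 7: 2200 + 1200 = 3400
  van 8: 2200 + 1200 = 3400
  van 9: 2100 + 1300 = 3400
  van 10: 1100 = 1100
No arrangement into 9 vans stays within capacity, so 10 is optimal.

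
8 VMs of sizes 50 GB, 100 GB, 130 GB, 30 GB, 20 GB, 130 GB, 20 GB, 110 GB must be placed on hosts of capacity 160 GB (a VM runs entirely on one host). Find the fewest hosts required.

Total = 130 + 130 + 110 + 100 + 50 + 30 + 20 + 20 = 590 GB.
Lower bound: ⌈590/160⌉ = 4 hosts.
A packing using 4 hosts:
  host 1: 130 + 30 = 160
  host 2: 130 + 20 = 150
  host 3: 110 + 50 = 160
  host 4: 100 + 20 = 120
This matches the lower bound, so 4 is optimal.

4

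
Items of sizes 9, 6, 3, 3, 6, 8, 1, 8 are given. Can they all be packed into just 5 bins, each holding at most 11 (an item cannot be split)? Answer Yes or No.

Yes

A valid assignment using 5 bins:
  bin 1: 9 + 1 = 10
  bin 2: 8 + 3 = 11
  bin 3: 8 + 3 = 11
  bin 4: 6 = 6
  bin 5: 6 = 6
Every load is within 11, so 5 bins suffice.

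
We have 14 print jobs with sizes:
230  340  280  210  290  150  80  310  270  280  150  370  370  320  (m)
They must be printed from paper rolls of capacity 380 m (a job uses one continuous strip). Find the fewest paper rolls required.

Total = 370 + 370 + 340 + 320 + 310 + 290 + 280 + 280 + 270 + 230 + 210 + 150 + 150 + 80 = 3650 m.
Lower bound: ⌈3650/380⌉ = 10 paper rolls.
Also, 11 print jobs each exceed 190 m, and no two of those can share a roll, so at least 11 paper rolls are needed.
A packing using 11 paper rolls:
  roll 1: 370 = 370
  roll 2: 370 = 370
  roll 3: 340 = 340
  roll 4: 320 = 320
  roll 5: 310 = 310
  roll 6: 290 + 80 = 370
  roll 7: 280 = 280
  roll 8: 280 = 280
  roll 9: 270 = 270
  roll 10: 230 + 150 = 380
  roll 11: 210 + 150 = 360
This matches the lower bound, so 11 is optimal.

11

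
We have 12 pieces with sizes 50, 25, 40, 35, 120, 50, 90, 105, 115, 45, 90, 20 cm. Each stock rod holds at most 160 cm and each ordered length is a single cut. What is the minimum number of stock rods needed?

Total = 120 + 115 + 105 + 90 + 90 + 50 + 50 + 45 + 40 + 35 + 25 + 20 = 785 cm.
Lower bound: ⌈785/160⌉ = 5 stock rods.
A packing using 5 stock rods:
  stock rod 1: 120 + 40 = 160
  stock rod 2: 115 + 45 = 160
  stock rod 3: 105 + 50 = 155
  stock rod 4: 90 + 50 + 20 = 160
  stock rod 5: 90 + 35 + 25 = 150
This matches the lower bound, so 5 is optimal.

5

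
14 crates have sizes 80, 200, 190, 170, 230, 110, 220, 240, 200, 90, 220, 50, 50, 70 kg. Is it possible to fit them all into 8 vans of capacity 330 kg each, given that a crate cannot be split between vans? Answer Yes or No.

A valid assignment using 8 vans:
  van 1: 240 + 90 = 330
  van 2: 230 + 80 = 310
  van 3: 220 + 110 = 330
  van 4: 220 + 70 = 290
  van 5: 200 + 50 + 50 = 300
  van 6: 200 = 200
  van 7: 190 = 190
  van 8: 170 = 170
Every load is within 330 kg, so 8 vans suffice.

Yes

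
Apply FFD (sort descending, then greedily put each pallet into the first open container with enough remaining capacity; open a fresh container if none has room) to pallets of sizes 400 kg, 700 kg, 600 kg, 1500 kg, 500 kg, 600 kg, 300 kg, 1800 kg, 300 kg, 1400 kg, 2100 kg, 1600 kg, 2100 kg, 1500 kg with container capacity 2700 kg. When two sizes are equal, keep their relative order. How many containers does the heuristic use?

7

Sorted descending: 2100, 2100, 1800, 1600, 1500, 1500, 1400, 700, 600, 600, 500, 400, 300, 300.
  2100 → container 1 (new)  [load 2100/2700]
  2100 → container 2 (new)  [load 2100/2700]
  1800 → container 3 (new)  [load 1800/2700]
  1600 → container 4 (new)  [load 1600/2700]
  1500 → container 5 (new)  [load 1500/2700]
  1500 → container 6 (new)  [load 1500/2700]
  1400 → container 7 (new)  [load 1400/2700]
  700 → container 3  [load 2500/2700]
  600 → container 1  [load 2700/2700]
  600 → container 2  [load 2700/2700]
  500 → container 4  [load 2100/2700]
  400 → container 4  [load 2500/2700]
  300 → container 5  [load 1800/2700]
  300 → container 5  [load 2100/2700]
7 containers opened.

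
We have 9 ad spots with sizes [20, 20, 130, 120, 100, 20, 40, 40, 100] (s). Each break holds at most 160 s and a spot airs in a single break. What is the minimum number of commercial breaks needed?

4

Total = 130 + 120 + 100 + 100 + 40 + 40 + 20 + 20 + 20 = 590 s.
Lower bound: ⌈590/160⌉ = 4 commercial breaks.
A packing using 4 commercial breaks:
  break 1: 130 + 20 = 150
  break 2: 120 + 40 = 160
  break 3: 100 + 40 + 20 = 160
  break 4: 100 + 20 = 120
This matches the lower bound, so 4 is optimal.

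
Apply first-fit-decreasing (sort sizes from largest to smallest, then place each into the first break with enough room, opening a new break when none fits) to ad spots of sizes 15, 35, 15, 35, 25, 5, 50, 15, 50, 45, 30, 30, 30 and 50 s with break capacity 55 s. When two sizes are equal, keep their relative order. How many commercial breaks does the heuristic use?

Sorted descending: 50, 50, 50, 45, 35, 35, 30, 30, 30, 25, 15, 15, 15, 5.
  50 → break 1 (new)  [load 50/55]
  50 → break 2 (new)  [load 50/55]
  50 → break 3 (new)  [load 50/55]
  45 → break 4 (new)  [load 45/55]
  35 → break 5 (new)  [load 35/55]
  35 → break 6 (new)  [load 35/55]
  30 → break 7 (new)  [load 30/55]
  30 → break 8 (new)  [load 30/55]
  30 → break 9 (new)  [load 30/55]
  25 → break 7  [load 55/55]
  15 → break 5  [load 50/55]
  15 → break 6  [load 50/55]
  15 → break 8  [load 45/55]
  5 → break 1  [load 55/55]
9 commercial breaks opened.

9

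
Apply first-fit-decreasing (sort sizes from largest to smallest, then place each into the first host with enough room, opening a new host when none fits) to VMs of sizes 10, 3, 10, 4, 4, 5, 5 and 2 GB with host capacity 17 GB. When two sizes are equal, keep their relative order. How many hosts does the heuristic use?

3

Sorted descending: 10, 10, 5, 5, 4, 4, 3, 2.
  10 → host 1 (new)  [load 10/17]
  10 → host 2 (new)  [load 10/17]
  5 → host 1  [load 15/17]
  5 → host 2  [load 15/17]
  4 → host 3 (new)  [load 4/17]
  4 → host 3  [load 8/17]
  3 → host 3  [load 11/17]
  2 → host 1  [load 17/17]
3 hosts opened.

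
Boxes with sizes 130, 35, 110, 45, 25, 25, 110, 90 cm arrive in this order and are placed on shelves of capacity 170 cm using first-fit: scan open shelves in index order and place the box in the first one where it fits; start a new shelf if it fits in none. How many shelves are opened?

4

  130 → shelf 1 (new)  [load 130/170]
  35 → shelf 1  [load 165/170]
  110 → shelf 2 (new)  [load 110/170]
  45 → shelf 2  [load 155/170]
  25 → shelf 3 (new)  [load 25/170]
  25 → shelf 3  [load 50/170]
  110 → shelf 3  [load 160/170]
  90 → shelf 4 (new)  [load 90/170]
4 shelves opened.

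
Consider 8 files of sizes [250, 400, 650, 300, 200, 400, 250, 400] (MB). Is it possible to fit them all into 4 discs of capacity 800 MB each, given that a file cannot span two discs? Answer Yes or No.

Yes

A valid assignment using 4 discs:
  disc 1: 650 = 650
  disc 2: 400 + 400 = 800
  disc 3: 400 + 300 = 700
  disc 4: 250 + 250 + 200 = 700
Every load is within 800 MB, so 4 discs suffice.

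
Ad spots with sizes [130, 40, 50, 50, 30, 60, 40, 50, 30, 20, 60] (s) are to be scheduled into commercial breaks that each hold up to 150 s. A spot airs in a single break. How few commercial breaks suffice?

Total = 130 + 60 + 60 + 50 + 50 + 50 + 40 + 40 + 30 + 30 + 20 = 560 s.
Lower bound: ⌈560/150⌉ = 4 commercial breaks.
A packing using 4 commercial breaks:
  break 1: 130 + 20 = 150
  break 2: 60 + 60 + 30 = 150
  break 3: 50 + 50 + 50 = 150
  break 4: 40 + 40 + 30 = 110
This matches the lower bound, so 4 is optimal.

4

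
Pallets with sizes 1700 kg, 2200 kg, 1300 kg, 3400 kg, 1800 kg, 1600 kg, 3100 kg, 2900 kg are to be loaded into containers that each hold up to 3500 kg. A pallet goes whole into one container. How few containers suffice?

Total = 3400 + 3100 + 2900 + 2200 + 1800 + 1700 + 1600 + 1300 = 18000 kg.
Lower bound: ⌈18000/3500⌉ = 6 containers.
A packing using 6 containers:
  container 1: 3400 = 3400
  container 2: 3100 = 3100
  container 3: 2900 = 2900
  container 4: 2200 + 1300 = 3500
  container 5: 1800 + 1700 = 3500
  container 6: 1600 = 1600
This matches the lower bound, so 6 is optimal.

6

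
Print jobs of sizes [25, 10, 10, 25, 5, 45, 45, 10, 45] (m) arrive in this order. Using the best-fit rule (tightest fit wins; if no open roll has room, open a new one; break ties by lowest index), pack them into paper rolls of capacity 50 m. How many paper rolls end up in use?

5

  25 → roll 1 (new)  [load 25/50]
  10 → roll 1  [load 35/50]
  10 → roll 1  [load 45/50]
  25 → roll 2 (new)  [load 25/50]
  5 → roll 1  [load 50/50]
  45 → roll 3 (new)  [load 45/50]
  45 → roll 4 (new)  [load 45/50]
  10 → roll 2  [load 35/50]
  45 → roll 5 (new)  [load 45/50]
5 paper rolls opened.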